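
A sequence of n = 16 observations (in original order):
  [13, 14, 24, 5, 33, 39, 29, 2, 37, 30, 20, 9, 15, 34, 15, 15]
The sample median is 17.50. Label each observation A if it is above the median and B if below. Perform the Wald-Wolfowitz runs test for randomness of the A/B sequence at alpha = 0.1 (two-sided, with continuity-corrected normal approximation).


Step 1: Compute median = 17.50; label A = above, B = below.
Labels in order: BBABAAABAAABBABB  (n_A = 8, n_B = 8)
Step 2: Count runs R = 9.
Step 3: Under H0 (random ordering), E[R] = 2*n_A*n_B/(n_A+n_B) + 1 = 2*8*8/16 + 1 = 9.0000.
        Var[R] = 2*n_A*n_B*(2*n_A*n_B - n_A - n_B) / ((n_A+n_B)^2 * (n_A+n_B-1)) = 14336/3840 = 3.7333.
        SD[R] = 1.9322.
Step 4: R = E[R], so z = 0 with no continuity correction.
Step 5: Two-sided p-value via normal approximation = 2*(1 - Phi(|z|)) = 1.000000.
Step 6: alpha = 0.1. fail to reject H0.

R = 9, z = 0.0000, p = 1.000000, fail to reject H0.


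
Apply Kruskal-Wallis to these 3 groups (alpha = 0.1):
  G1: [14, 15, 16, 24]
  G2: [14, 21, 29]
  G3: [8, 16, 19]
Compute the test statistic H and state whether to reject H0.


Step 1: Combine all N = 10 observations and assign midranks.
sorted (value, group, rank): (8,G3,1), (14,G1,2.5), (14,G2,2.5), (15,G1,4), (16,G1,5.5), (16,G3,5.5), (19,G3,7), (21,G2,8), (24,G1,9), (29,G2,10)
Step 2: Sum ranks within each group.
R_1 = 21 (n_1 = 4)
R_2 = 20.5 (n_2 = 3)
R_3 = 13.5 (n_3 = 3)
Step 3: H = 12/(N(N+1)) * sum(R_i^2/n_i) - 3(N+1)
     = 12/(10*11) * (21^2/4 + 20.5^2/3 + 13.5^2/3) - 3*11
     = 0.109091 * 311.083 - 33
     = 0.936364.
Step 4: Ties present; correction factor C = 1 - 12/(10^3 - 10) = 0.987879. Corrected H = 0.936364 / 0.987879 = 0.947853.
Step 5: Under H0, H ~ chi^2(2); p-value = 0.622553.
Step 6: alpha = 0.1. fail to reject H0.

H = 0.9479, df = 2, p = 0.622553, fail to reject H0.


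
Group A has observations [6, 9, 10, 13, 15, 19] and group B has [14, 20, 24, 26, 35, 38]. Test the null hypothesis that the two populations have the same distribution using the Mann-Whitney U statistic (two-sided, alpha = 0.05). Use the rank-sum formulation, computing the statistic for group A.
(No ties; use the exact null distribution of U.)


Step 1: Combine and sort all 12 observations; assign midranks.
sorted (value, group): (6,X), (9,X), (10,X), (13,X), (14,Y), (15,X), (19,X), (20,Y), (24,Y), (26,Y), (35,Y), (38,Y)
ranks: 6->1, 9->2, 10->3, 13->4, 14->5, 15->6, 19->7, 20->8, 24->9, 26->10, 35->11, 38->12
Step 2: Rank sum for X: R1 = 1 + 2 + 3 + 4 + 6 + 7 = 23.
Step 3: U_X = R1 - n1(n1+1)/2 = 23 - 6*7/2 = 23 - 21 = 2.
       U_Y = n1*n2 - U_X = 36 - 2 = 34.
Step 4: No ties, so the exact null distribution of U (based on enumerating the C(12,6) = 924 equally likely rank assignments) gives the two-sided p-value.
Step 5: p-value = 0.008658; compare to alpha = 0.05. reject H0.

U_X = 2, p = 0.008658, reject H0 at alpha = 0.05.


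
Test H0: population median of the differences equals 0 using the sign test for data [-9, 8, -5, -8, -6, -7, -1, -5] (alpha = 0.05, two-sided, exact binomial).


Step 1: Discard zero differences. Original n = 8; n_eff = number of nonzero differences = 8.
Nonzero differences (with sign): -9, +8, -5, -8, -6, -7, -1, -5
Step 2: Count signs: positive = 1, negative = 7.
Step 3: Under H0: P(positive) = 0.5, so the number of positives S ~ Bin(8, 0.5).
Step 4: Two-sided exact p-value = sum of Bin(8,0.5) probabilities at or below the observed probability = 0.070312.
Step 5: alpha = 0.05. fail to reject H0.

n_eff = 8, pos = 1, neg = 7, p = 0.070312, fail to reject H0.


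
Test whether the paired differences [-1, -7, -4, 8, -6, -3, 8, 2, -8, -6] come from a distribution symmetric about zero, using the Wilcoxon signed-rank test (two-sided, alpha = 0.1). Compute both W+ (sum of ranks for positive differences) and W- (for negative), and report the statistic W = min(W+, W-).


Step 1: Drop any zero differences (none here) and take |d_i|.
|d| = [1, 7, 4, 8, 6, 3, 8, 2, 8, 6]
Step 2: Midrank |d_i| (ties get averaged ranks).
ranks: |1|->1, |7|->7, |4|->4, |8|->9, |6|->5.5, |3|->3, |8|->9, |2|->2, |8|->9, |6|->5.5
Step 3: Attach original signs; sum ranks with positive sign and with negative sign.
W+ = 9 + 9 + 2 = 20
W- = 1 + 7 + 4 + 5.5 + 3 + 9 + 5.5 = 35
(Check: W+ + W- = 55 should equal n(n+1)/2 = 55.)
Step 4: Test statistic W = min(W+, W-) = 20.
Step 5: Ties in |d|, so use the tie-corrected normal approximation.
        E[W] = n(n+1)/4 = 10*11/4 = 27.5.
        Tie groups: |d|=6 (t=2), |d|=8 (t=3); sum(t^3 - t) = 30.
        Var[W] = n(n+1)(2n+1)/24 - sum(t^3-t)/48 = 2310/24 - 30/48 = 95.625.
        z = (W - E[W]) / sqrt(Var[W]) = (20 - 27.5) / 9.7788 = -0.7670.
        Two-sided p = 2*Phi(z) = 0.443102.
Step 6: alpha = 0.1. fail to reject H0.

W+ = 20, W- = 35, W = min = 20, p = 0.443102, fail to reject H0.


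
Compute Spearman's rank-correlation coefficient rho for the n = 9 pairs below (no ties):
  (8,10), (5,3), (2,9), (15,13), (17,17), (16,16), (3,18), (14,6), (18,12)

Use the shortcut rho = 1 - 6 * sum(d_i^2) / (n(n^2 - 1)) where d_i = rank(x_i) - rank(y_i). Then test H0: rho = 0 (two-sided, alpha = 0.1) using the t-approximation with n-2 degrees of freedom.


Step 1: Rank x and y separately (midranks; no ties here).
rank(x): 8->4, 5->3, 2->1, 15->6, 17->8, 16->7, 3->2, 14->5, 18->9
rank(y): 10->4, 3->1, 9->3, 13->6, 17->8, 16->7, 18->9, 6->2, 12->5
Step 2: d_i = R_x(i) - R_y(i); compute d_i^2.
  (4-4)^2=0, (3-1)^2=4, (1-3)^2=4, (6-6)^2=0, (8-8)^2=0, (7-7)^2=0, (2-9)^2=49, (5-2)^2=9, (9-5)^2=16
sum(d^2) = 82.
Step 3: rho = 1 - 6*82 / (9*(9^2 - 1)) = 1 - 492/720 = 0.316667.
Step 4: Under H0, t = rho * sqrt((n-2)/(1-rho^2)) = 0.8833 ~ t(7).
Step 5: Two-sided p-value from the t-distribution with 7 df = 0.406397.
Step 6: alpha = 0.1. fail to reject H0.

rho = 0.3167, p = 0.406397, fail to reject H0 at alpha = 0.1.


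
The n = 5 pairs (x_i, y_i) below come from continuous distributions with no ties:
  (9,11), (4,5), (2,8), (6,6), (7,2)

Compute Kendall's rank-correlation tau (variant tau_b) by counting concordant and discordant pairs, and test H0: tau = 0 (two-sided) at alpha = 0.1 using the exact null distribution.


Step 1: Enumerate the 10 unordered pairs (i,j) with i<j and classify each by sign(x_j-x_i) * sign(y_j-y_i).
  (1,2):dx=-5,dy=-6->C; (1,3):dx=-7,dy=-3->C; (1,4):dx=-3,dy=-5->C; (1,5):dx=-2,dy=-9->C
  (2,3):dx=-2,dy=+3->D; (2,4):dx=+2,dy=+1->C; (2,5):dx=+3,dy=-3->D; (3,4):dx=+4,dy=-2->D
  (3,5):dx=+5,dy=-6->D; (4,5):dx=+1,dy=-4->D
Step 2: C = 5, D = 5, total pairs = 10.
Step 3: tau = (C - D)/(n(n-1)/2) = (5 - 5)/10 = 0.000000.
Step 4: Exact two-sided p-value (enumerate n! = 120 permutations of y under H0): p = 1.000000.
Step 5: alpha = 0.1. fail to reject H0.

tau_b = 0.0000 (C=5, D=5), p = 1.000000, fail to reject H0.


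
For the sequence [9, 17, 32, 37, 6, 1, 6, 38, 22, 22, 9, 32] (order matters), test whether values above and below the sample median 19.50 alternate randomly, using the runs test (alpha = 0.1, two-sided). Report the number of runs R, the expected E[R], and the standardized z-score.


Step 1: Compute median = 19.50; label A = above, B = below.
Labels in order: BBAABBBAAABA  (n_A = 6, n_B = 6)
Step 2: Count runs R = 6.
Step 3: Under H0 (random ordering), E[R] = 2*n_A*n_B/(n_A+n_B) + 1 = 2*6*6/12 + 1 = 7.0000.
        Var[R] = 2*n_A*n_B*(2*n_A*n_B - n_A - n_B) / ((n_A+n_B)^2 * (n_A+n_B-1)) = 4320/1584 = 2.7273.
        SD[R] = 1.6514.
Step 4: Continuity-corrected z = (R + 0.5 - E[R]) / SD[R] = (6 + 0.5 - 7.0000) / 1.6514 = -0.3028.
Step 5: Two-sided p-value via normal approximation = 2*(1 - Phi(|z|)) = 0.762069.
Step 6: alpha = 0.1. fail to reject H0.

R = 6, z = -0.3028, p = 0.762069, fail to reject H0.


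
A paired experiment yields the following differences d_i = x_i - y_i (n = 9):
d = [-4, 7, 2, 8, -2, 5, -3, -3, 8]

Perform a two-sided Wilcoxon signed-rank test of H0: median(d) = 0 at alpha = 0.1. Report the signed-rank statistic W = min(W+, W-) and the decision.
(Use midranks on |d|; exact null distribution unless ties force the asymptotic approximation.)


Step 1: Drop any zero differences (none here) and take |d_i|.
|d| = [4, 7, 2, 8, 2, 5, 3, 3, 8]
Step 2: Midrank |d_i| (ties get averaged ranks).
ranks: |4|->5, |7|->7, |2|->1.5, |8|->8.5, |2|->1.5, |5|->6, |3|->3.5, |3|->3.5, |8|->8.5
Step 3: Attach original signs; sum ranks with positive sign and with negative sign.
W+ = 7 + 1.5 + 8.5 + 6 + 8.5 = 31.5
W- = 5 + 1.5 + 3.5 + 3.5 = 13.5
(Check: W+ + W- = 45 should equal n(n+1)/2 = 45.)
Step 4: Test statistic W = min(W+, W-) = 13.5.
Step 5: Ties in |d|, so use the tie-corrected normal approximation.
        E[W] = n(n+1)/4 = 9*10/4 = 22.5.
        Tie groups: |d|=2 (t=2), |d|=3 (t=2), |d|=8 (t=2); sum(t^3 - t) = 18.
        Var[W] = n(n+1)(2n+1)/24 - sum(t^3-t)/48 = 1710/24 - 18/48 = 70.875.
        z = (W - E[W]) / sqrt(Var[W]) = (13.5 - 22.5) / 8.4187 = -1.0690.
        Two-sided p = 2*Phi(z) = 0.285049.
Step 6: alpha = 0.1. fail to reject H0.

W+ = 31.5, W- = 13.5, W = min = 13.5, p = 0.285049, fail to reject H0.


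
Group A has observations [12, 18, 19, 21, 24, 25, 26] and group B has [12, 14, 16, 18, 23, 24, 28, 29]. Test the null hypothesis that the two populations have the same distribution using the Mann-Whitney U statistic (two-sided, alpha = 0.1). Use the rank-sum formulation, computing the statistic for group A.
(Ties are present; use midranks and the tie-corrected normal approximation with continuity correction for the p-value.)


Step 1: Combine and sort all 15 observations; assign midranks.
sorted (value, group): (12,X), (12,Y), (14,Y), (16,Y), (18,X), (18,Y), (19,X), (21,X), (23,Y), (24,X), (24,Y), (25,X), (26,X), (28,Y), (29,Y)
ranks: 12->1.5, 12->1.5, 14->3, 16->4, 18->5.5, 18->5.5, 19->7, 21->8, 23->9, 24->10.5, 24->10.5, 25->12, 26->13, 28->14, 29->15
Step 2: Rank sum for X: R1 = 1.5 + 5.5 + 7 + 8 + 10.5 + 12 + 13 = 57.5.
Step 3: U_X = R1 - n1(n1+1)/2 = 57.5 - 7*8/2 = 57.5 - 28 = 29.5.
       U_Y = n1*n2 - U_X = 56 - 29.5 = 26.5.
Step 4: Ties are present, so use the tie-corrected normal approximation (with continuity correction) for the p-value.
Step 5: p-value = 0.907622; compare to alpha = 0.1. fail to reject H0.

U_X = 29.5, p = 0.907622, fail to reject H0 at alpha = 0.1.


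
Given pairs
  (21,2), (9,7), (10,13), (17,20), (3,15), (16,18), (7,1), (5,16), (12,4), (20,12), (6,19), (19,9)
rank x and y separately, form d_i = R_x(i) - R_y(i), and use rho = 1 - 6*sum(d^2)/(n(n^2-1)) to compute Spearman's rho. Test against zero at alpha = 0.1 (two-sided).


Step 1: Rank x and y separately (midranks; no ties here).
rank(x): 21->12, 9->5, 10->6, 17->9, 3->1, 16->8, 7->4, 5->2, 12->7, 20->11, 6->3, 19->10
rank(y): 2->2, 7->4, 13->7, 20->12, 15->8, 18->10, 1->1, 16->9, 4->3, 12->6, 19->11, 9->5
Step 2: d_i = R_x(i) - R_y(i); compute d_i^2.
  (12-2)^2=100, (5-4)^2=1, (6-7)^2=1, (9-12)^2=9, (1-8)^2=49, (8-10)^2=4, (4-1)^2=9, (2-9)^2=49, (7-3)^2=16, (11-6)^2=25, (3-11)^2=64, (10-5)^2=25
sum(d^2) = 352.
Step 3: rho = 1 - 6*352 / (12*(12^2 - 1)) = 1 - 2112/1716 = -0.230769.
Step 4: Under H0, t = rho * sqrt((n-2)/(1-rho^2)) = -0.7500 ~ t(10).
Step 5: Two-sided p-value from the t-distribution with 10 df = 0.470532.
Step 6: alpha = 0.1. fail to reject H0.

rho = -0.2308, p = 0.470532, fail to reject H0 at alpha = 0.1.


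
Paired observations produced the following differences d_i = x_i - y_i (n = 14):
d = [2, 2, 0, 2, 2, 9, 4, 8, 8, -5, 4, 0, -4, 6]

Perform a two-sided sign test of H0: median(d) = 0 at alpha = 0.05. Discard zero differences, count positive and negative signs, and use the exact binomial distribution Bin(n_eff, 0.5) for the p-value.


Step 1: Discard zero differences. Original n = 14; n_eff = number of nonzero differences = 12.
Nonzero differences (with sign): +2, +2, +2, +2, +9, +4, +8, +8, -5, +4, -4, +6
Step 2: Count signs: positive = 10, negative = 2.
Step 3: Under H0: P(positive) = 0.5, so the number of positives S ~ Bin(12, 0.5).
Step 4: Two-sided exact p-value = sum of Bin(12,0.5) probabilities at or below the observed probability = 0.038574.
Step 5: alpha = 0.05. reject H0.

n_eff = 12, pos = 10, neg = 2, p = 0.038574, reject H0.


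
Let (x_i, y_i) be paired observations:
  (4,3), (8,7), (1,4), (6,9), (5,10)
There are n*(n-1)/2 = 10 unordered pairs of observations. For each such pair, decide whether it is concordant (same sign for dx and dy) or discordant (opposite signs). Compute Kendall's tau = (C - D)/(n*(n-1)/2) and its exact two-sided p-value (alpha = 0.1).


Step 1: Enumerate the 10 unordered pairs (i,j) with i<j and classify each by sign(x_j-x_i) * sign(y_j-y_i).
  (1,2):dx=+4,dy=+4->C; (1,3):dx=-3,dy=+1->D; (1,4):dx=+2,dy=+6->C; (1,5):dx=+1,dy=+7->C
  (2,3):dx=-7,dy=-3->C; (2,4):dx=-2,dy=+2->D; (2,5):dx=-3,dy=+3->D; (3,4):dx=+5,dy=+5->C
  (3,5):dx=+4,dy=+6->C; (4,5):dx=-1,dy=+1->D
Step 2: C = 6, D = 4, total pairs = 10.
Step 3: tau = (C - D)/(n(n-1)/2) = (6 - 4)/10 = 0.200000.
Step 4: Exact two-sided p-value (enumerate n! = 120 permutations of y under H0): p = 0.816667.
Step 5: alpha = 0.1. fail to reject H0.

tau_b = 0.2000 (C=6, D=4), p = 0.816667, fail to reject H0.


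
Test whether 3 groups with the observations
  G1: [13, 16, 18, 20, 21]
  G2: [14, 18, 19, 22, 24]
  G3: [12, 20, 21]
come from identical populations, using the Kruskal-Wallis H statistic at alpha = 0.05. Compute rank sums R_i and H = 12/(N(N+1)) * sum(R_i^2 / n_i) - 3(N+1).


Step 1: Combine all N = 13 observations and assign midranks.
sorted (value, group, rank): (12,G3,1), (13,G1,2), (14,G2,3), (16,G1,4), (18,G1,5.5), (18,G2,5.5), (19,G2,7), (20,G1,8.5), (20,G3,8.5), (21,G1,10.5), (21,G3,10.5), (22,G2,12), (24,G2,13)
Step 2: Sum ranks within each group.
R_1 = 30.5 (n_1 = 5)
R_2 = 40.5 (n_2 = 5)
R_3 = 20 (n_3 = 3)
Step 3: H = 12/(N(N+1)) * sum(R_i^2/n_i) - 3(N+1)
     = 12/(13*14) * (30.5^2/5 + 40.5^2/5 + 20^2/3) - 3*14
     = 0.065934 * 647.433 - 42
     = 0.687912.
Step 4: Ties present; correction factor C = 1 - 18/(13^3 - 13) = 0.991758. Corrected H = 0.687912 / 0.991758 = 0.693629.
Step 5: Under H0, H ~ chi^2(2); p-value = 0.706937.
Step 6: alpha = 0.05. fail to reject H0.

H = 0.6936, df = 2, p = 0.706937, fail to reject H0.


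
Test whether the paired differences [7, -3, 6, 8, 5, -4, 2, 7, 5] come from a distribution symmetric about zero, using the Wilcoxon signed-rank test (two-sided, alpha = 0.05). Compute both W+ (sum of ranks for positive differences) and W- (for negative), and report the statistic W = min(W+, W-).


Step 1: Drop any zero differences (none here) and take |d_i|.
|d| = [7, 3, 6, 8, 5, 4, 2, 7, 5]
Step 2: Midrank |d_i| (ties get averaged ranks).
ranks: |7|->7.5, |3|->2, |6|->6, |8|->9, |5|->4.5, |4|->3, |2|->1, |7|->7.5, |5|->4.5
Step 3: Attach original signs; sum ranks with positive sign and with negative sign.
W+ = 7.5 + 6 + 9 + 4.5 + 1 + 7.5 + 4.5 = 40
W- = 2 + 3 = 5
(Check: W+ + W- = 45 should equal n(n+1)/2 = 45.)
Step 4: Test statistic W = min(W+, W-) = 5.
Step 5: Ties in |d|, so use the tie-corrected normal approximation.
        E[W] = n(n+1)/4 = 9*10/4 = 22.5.
        Tie groups: |d|=5 (t=2), |d|=7 (t=2); sum(t^3 - t) = 12.
        Var[W] = n(n+1)(2n+1)/24 - sum(t^3-t)/48 = 1710/24 - 12/48 = 71.
        z = (W - E[W]) / sqrt(Var[W]) = (5 - 22.5) / 8.4261 = -2.0769.
        Two-sided p = 2*Phi(z) = 0.037814.
Step 6: alpha = 0.05. reject H0.

W+ = 40, W- = 5, W = min = 5, p = 0.037814, reject H0.


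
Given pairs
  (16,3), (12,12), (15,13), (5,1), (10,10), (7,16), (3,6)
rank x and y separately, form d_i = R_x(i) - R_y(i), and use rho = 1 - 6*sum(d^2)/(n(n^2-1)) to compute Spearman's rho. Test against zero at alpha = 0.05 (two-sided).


Step 1: Rank x and y separately (midranks; no ties here).
rank(x): 16->7, 12->5, 15->6, 5->2, 10->4, 7->3, 3->1
rank(y): 3->2, 12->5, 13->6, 1->1, 10->4, 16->7, 6->3
Step 2: d_i = R_x(i) - R_y(i); compute d_i^2.
  (7-2)^2=25, (5-5)^2=0, (6-6)^2=0, (2-1)^2=1, (4-4)^2=0, (3-7)^2=16, (1-3)^2=4
sum(d^2) = 46.
Step 3: rho = 1 - 6*46 / (7*(7^2 - 1)) = 1 - 276/336 = 0.178571.
Step 4: Under H0, t = rho * sqrt((n-2)/(1-rho^2)) = 0.4058 ~ t(5).
Step 5: Two-sided p-value from the t-distribution with 5 df = 0.701658.
Step 6: alpha = 0.05. fail to reject H0.

rho = 0.1786, p = 0.701658, fail to reject H0 at alpha = 0.05.


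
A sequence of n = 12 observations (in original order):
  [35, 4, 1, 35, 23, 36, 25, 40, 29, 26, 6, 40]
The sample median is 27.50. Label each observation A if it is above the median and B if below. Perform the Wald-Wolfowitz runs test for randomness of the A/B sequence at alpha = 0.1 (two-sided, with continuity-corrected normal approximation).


Step 1: Compute median = 27.50; label A = above, B = below.
Labels in order: ABBABABAABBA  (n_A = 6, n_B = 6)
Step 2: Count runs R = 9.
Step 3: Under H0 (random ordering), E[R] = 2*n_A*n_B/(n_A+n_B) + 1 = 2*6*6/12 + 1 = 7.0000.
        Var[R] = 2*n_A*n_B*(2*n_A*n_B - n_A - n_B) / ((n_A+n_B)^2 * (n_A+n_B-1)) = 4320/1584 = 2.7273.
        SD[R] = 1.6514.
Step 4: Continuity-corrected z = (R - 0.5 - E[R]) / SD[R] = (9 - 0.5 - 7.0000) / 1.6514 = 0.9083.
Step 5: Two-sided p-value via normal approximation = 2*(1 - Phi(|z|)) = 0.363722.
Step 6: alpha = 0.1. fail to reject H0.

R = 9, z = 0.9083, p = 0.363722, fail to reject H0.


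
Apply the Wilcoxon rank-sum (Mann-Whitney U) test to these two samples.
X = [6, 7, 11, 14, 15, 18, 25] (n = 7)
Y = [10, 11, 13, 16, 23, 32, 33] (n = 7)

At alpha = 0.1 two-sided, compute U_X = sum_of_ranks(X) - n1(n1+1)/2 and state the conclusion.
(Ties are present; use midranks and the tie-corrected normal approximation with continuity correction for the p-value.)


Step 1: Combine and sort all 14 observations; assign midranks.
sorted (value, group): (6,X), (7,X), (10,Y), (11,X), (11,Y), (13,Y), (14,X), (15,X), (16,Y), (18,X), (23,Y), (25,X), (32,Y), (33,Y)
ranks: 6->1, 7->2, 10->3, 11->4.5, 11->4.5, 13->6, 14->7, 15->8, 16->9, 18->10, 23->11, 25->12, 32->13, 33->14
Step 2: Rank sum for X: R1 = 1 + 2 + 4.5 + 7 + 8 + 10 + 12 = 44.5.
Step 3: U_X = R1 - n1(n1+1)/2 = 44.5 - 7*8/2 = 44.5 - 28 = 16.5.
       U_Y = n1*n2 - U_X = 49 - 16.5 = 32.5.
Step 4: Ties are present, so use the tie-corrected normal approximation (with continuity correction) for the p-value.
Step 5: p-value = 0.337373; compare to alpha = 0.1. fail to reject H0.

U_X = 16.5, p = 0.337373, fail to reject H0 at alpha = 0.1.


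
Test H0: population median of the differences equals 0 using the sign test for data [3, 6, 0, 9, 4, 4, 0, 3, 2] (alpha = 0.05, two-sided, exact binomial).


Step 1: Discard zero differences. Original n = 9; n_eff = number of nonzero differences = 7.
Nonzero differences (with sign): +3, +6, +9, +4, +4, +3, +2
Step 2: Count signs: positive = 7, negative = 0.
Step 3: Under H0: P(positive) = 0.5, so the number of positives S ~ Bin(7, 0.5).
Step 4: Two-sided exact p-value = sum of Bin(7,0.5) probabilities at or below the observed probability = 0.015625.
Step 5: alpha = 0.05. reject H0.

n_eff = 7, pos = 7, neg = 0, p = 0.015625, reject H0.


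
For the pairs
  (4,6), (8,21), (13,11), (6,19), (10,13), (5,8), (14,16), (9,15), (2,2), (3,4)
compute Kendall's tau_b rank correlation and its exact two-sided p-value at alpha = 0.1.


Step 1: Enumerate the 45 unordered pairs (i,j) with i<j and classify each by sign(x_j-x_i) * sign(y_j-y_i).
  (1,2):dx=+4,dy=+15->C; (1,3):dx=+9,dy=+5->C; (1,4):dx=+2,dy=+13->C; (1,5):dx=+6,dy=+7->C
  (1,6):dx=+1,dy=+2->C; (1,7):dx=+10,dy=+10->C; (1,8):dx=+5,dy=+9->C; (1,9):dx=-2,dy=-4->C
  (1,10):dx=-1,dy=-2->C; (2,3):dx=+5,dy=-10->D; (2,4):dx=-2,dy=-2->C; (2,5):dx=+2,dy=-8->D
  (2,6):dx=-3,dy=-13->C; (2,7):dx=+6,dy=-5->D; (2,8):dx=+1,dy=-6->D; (2,9):dx=-6,dy=-19->C
  (2,10):dx=-5,dy=-17->C; (3,4):dx=-7,dy=+8->D; (3,5):dx=-3,dy=+2->D; (3,6):dx=-8,dy=-3->C
  (3,7):dx=+1,dy=+5->C; (3,8):dx=-4,dy=+4->D; (3,9):dx=-11,dy=-9->C; (3,10):dx=-10,dy=-7->C
  (4,5):dx=+4,dy=-6->D; (4,6):dx=-1,dy=-11->C; (4,7):dx=+8,dy=-3->D; (4,8):dx=+3,dy=-4->D
  (4,9):dx=-4,dy=-17->C; (4,10):dx=-3,dy=-15->C; (5,6):dx=-5,dy=-5->C; (5,7):dx=+4,dy=+3->C
  (5,8):dx=-1,dy=+2->D; (5,9):dx=-8,dy=-11->C; (5,10):dx=-7,dy=-9->C; (6,7):dx=+9,dy=+8->C
  (6,8):dx=+4,dy=+7->C; (6,9):dx=-3,dy=-6->C; (6,10):dx=-2,dy=-4->C; (7,8):dx=-5,dy=-1->C
  (7,9):dx=-12,dy=-14->C; (7,10):dx=-11,dy=-12->C; (8,9):dx=-7,dy=-13->C; (8,10):dx=-6,dy=-11->C
  (9,10):dx=+1,dy=+2->C
Step 2: C = 34, D = 11, total pairs = 45.
Step 3: tau = (C - D)/(n(n-1)/2) = (34 - 11)/45 = 0.511111.
Step 4: Exact two-sided p-value (enumerate n! = 3628800 permutations of y under H0): p = 0.046623.
Step 5: alpha = 0.1. reject H0.

tau_b = 0.5111 (C=34, D=11), p = 0.046623, reject H0.


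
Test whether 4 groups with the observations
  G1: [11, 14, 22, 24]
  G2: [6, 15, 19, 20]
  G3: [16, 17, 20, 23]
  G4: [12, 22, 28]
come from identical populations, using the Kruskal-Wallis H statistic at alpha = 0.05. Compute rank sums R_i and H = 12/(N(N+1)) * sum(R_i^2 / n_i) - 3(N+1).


Step 1: Combine all N = 15 observations and assign midranks.
sorted (value, group, rank): (6,G2,1), (11,G1,2), (12,G4,3), (14,G1,4), (15,G2,5), (16,G3,6), (17,G3,7), (19,G2,8), (20,G2,9.5), (20,G3,9.5), (22,G1,11.5), (22,G4,11.5), (23,G3,13), (24,G1,14), (28,G4,15)
Step 2: Sum ranks within each group.
R_1 = 31.5 (n_1 = 4)
R_2 = 23.5 (n_2 = 4)
R_3 = 35.5 (n_3 = 4)
R_4 = 29.5 (n_4 = 3)
Step 3: H = 12/(N(N+1)) * sum(R_i^2/n_i) - 3(N+1)
     = 12/(15*16) * (31.5^2/4 + 23.5^2/4 + 35.5^2/4 + 29.5^2/3) - 3*16
     = 0.050000 * 991.271 - 48
     = 1.563542.
Step 4: Ties present; correction factor C = 1 - 12/(15^3 - 15) = 0.996429. Corrected H = 1.563542 / 0.996429 = 1.569146.
Step 5: Under H0, H ~ chi^2(3); p-value = 0.666406.
Step 6: alpha = 0.05. fail to reject H0.

H = 1.5691, df = 3, p = 0.666406, fail to reject H0.


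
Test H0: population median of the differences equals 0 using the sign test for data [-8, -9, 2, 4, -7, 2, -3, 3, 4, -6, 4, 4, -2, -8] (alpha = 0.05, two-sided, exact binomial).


Step 1: Discard zero differences. Original n = 14; n_eff = number of nonzero differences = 14.
Nonzero differences (with sign): -8, -9, +2, +4, -7, +2, -3, +3, +4, -6, +4, +4, -2, -8
Step 2: Count signs: positive = 7, negative = 7.
Step 3: Under H0: P(positive) = 0.5, so the number of positives S ~ Bin(14, 0.5).
Step 4: Two-sided exact p-value = sum of Bin(14,0.5) probabilities at or below the observed probability = 1.000000.
Step 5: alpha = 0.05. fail to reject H0.

n_eff = 14, pos = 7, neg = 7, p = 1.000000, fail to reject H0.


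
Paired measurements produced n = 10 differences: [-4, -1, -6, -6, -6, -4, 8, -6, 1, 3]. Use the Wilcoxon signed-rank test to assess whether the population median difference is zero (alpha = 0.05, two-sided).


Step 1: Drop any zero differences (none here) and take |d_i|.
|d| = [4, 1, 6, 6, 6, 4, 8, 6, 1, 3]
Step 2: Midrank |d_i| (ties get averaged ranks).
ranks: |4|->4.5, |1|->1.5, |6|->7.5, |6|->7.5, |6|->7.5, |4|->4.5, |8|->10, |6|->7.5, |1|->1.5, |3|->3
Step 3: Attach original signs; sum ranks with positive sign and with negative sign.
W+ = 10 + 1.5 + 3 = 14.5
W- = 4.5 + 1.5 + 7.5 + 7.5 + 7.5 + 4.5 + 7.5 = 40.5
(Check: W+ + W- = 55 should equal n(n+1)/2 = 55.)
Step 4: Test statistic W = min(W+, W-) = 14.5.
Step 5: Ties in |d|, so use the tie-corrected normal approximation.
        E[W] = n(n+1)/4 = 10*11/4 = 27.5.
        Tie groups: |d|=1 (t=2), |d|=4 (t=2), |d|=6 (t=4); sum(t^3 - t) = 72.
        Var[W] = n(n+1)(2n+1)/24 - sum(t^3-t)/48 = 2310/24 - 72/48 = 94.75.
        z = (W - E[W]) / sqrt(Var[W]) = (14.5 - 27.5) / 9.7340 = -1.3355.
        Two-sided p = 2*Phi(z) = 0.181703.
Step 6: alpha = 0.05. fail to reject H0.

W+ = 14.5, W- = 40.5, W = min = 14.5, p = 0.181703, fail to reject H0.


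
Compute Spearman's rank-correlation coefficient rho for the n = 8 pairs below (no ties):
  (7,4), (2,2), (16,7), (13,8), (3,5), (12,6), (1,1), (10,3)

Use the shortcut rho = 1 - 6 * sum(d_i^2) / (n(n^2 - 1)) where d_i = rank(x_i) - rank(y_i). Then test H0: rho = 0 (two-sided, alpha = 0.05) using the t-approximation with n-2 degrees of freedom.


Step 1: Rank x and y separately (midranks; no ties here).
rank(x): 7->4, 2->2, 16->8, 13->7, 3->3, 12->6, 1->1, 10->5
rank(y): 4->4, 2->2, 7->7, 8->8, 5->5, 6->6, 1->1, 3->3
Step 2: d_i = R_x(i) - R_y(i); compute d_i^2.
  (4-4)^2=0, (2-2)^2=0, (8-7)^2=1, (7-8)^2=1, (3-5)^2=4, (6-6)^2=0, (1-1)^2=0, (5-3)^2=4
sum(d^2) = 10.
Step 3: rho = 1 - 6*10 / (8*(8^2 - 1)) = 1 - 60/504 = 0.880952.
Step 4: Under H0, t = rho * sqrt((n-2)/(1-rho^2)) = 4.5601 ~ t(6).
Step 5: Two-sided p-value from the t-distribution with 6 df = 0.003850.
Step 6: alpha = 0.05. reject H0.

rho = 0.8810, p = 0.003850, reject H0 at alpha = 0.05.


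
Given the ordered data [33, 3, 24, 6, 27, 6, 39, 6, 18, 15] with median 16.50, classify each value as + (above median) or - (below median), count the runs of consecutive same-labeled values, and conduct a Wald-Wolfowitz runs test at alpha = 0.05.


Step 1: Compute median = 16.50; label A = above, B = below.
Labels in order: ABABABABAB  (n_A = 5, n_B = 5)
Step 2: Count runs R = 10.
Step 3: Under H0 (random ordering), E[R] = 2*n_A*n_B/(n_A+n_B) + 1 = 2*5*5/10 + 1 = 6.0000.
        Var[R] = 2*n_A*n_B*(2*n_A*n_B - n_A - n_B) / ((n_A+n_B)^2 * (n_A+n_B-1)) = 2000/900 = 2.2222.
        SD[R] = 1.4907.
Step 4: Continuity-corrected z = (R - 0.5 - E[R]) / SD[R] = (10 - 0.5 - 6.0000) / 1.4907 = 2.3479.
Step 5: Two-sided p-value via normal approximation = 2*(1 - Phi(|z|)) = 0.018881.
Step 6: alpha = 0.05. reject H0.

R = 10, z = 2.3479, p = 0.018881, reject H0.


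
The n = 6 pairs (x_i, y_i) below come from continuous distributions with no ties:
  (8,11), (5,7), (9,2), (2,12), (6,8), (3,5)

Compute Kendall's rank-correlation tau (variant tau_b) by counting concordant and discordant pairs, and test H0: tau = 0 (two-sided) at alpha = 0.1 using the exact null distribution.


Step 1: Enumerate the 15 unordered pairs (i,j) with i<j and classify each by sign(x_j-x_i) * sign(y_j-y_i).
  (1,2):dx=-3,dy=-4->C; (1,3):dx=+1,dy=-9->D; (1,4):dx=-6,dy=+1->D; (1,5):dx=-2,dy=-3->C
  (1,6):dx=-5,dy=-6->C; (2,3):dx=+4,dy=-5->D; (2,4):dx=-3,dy=+5->D; (2,5):dx=+1,dy=+1->C
  (2,6):dx=-2,dy=-2->C; (3,4):dx=-7,dy=+10->D; (3,5):dx=-3,dy=+6->D; (3,6):dx=-6,dy=+3->D
  (4,5):dx=+4,dy=-4->D; (4,6):dx=+1,dy=-7->D; (5,6):dx=-3,dy=-3->C
Step 2: C = 6, D = 9, total pairs = 15.
Step 3: tau = (C - D)/(n(n-1)/2) = (6 - 9)/15 = -0.200000.
Step 4: Exact two-sided p-value (enumerate n! = 720 permutations of y under H0): p = 0.719444.
Step 5: alpha = 0.1. fail to reject H0.

tau_b = -0.2000 (C=6, D=9), p = 0.719444, fail to reject H0.


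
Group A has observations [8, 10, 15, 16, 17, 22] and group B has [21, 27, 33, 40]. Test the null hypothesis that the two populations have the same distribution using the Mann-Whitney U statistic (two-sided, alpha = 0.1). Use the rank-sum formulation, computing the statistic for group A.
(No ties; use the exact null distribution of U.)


Step 1: Combine and sort all 10 observations; assign midranks.
sorted (value, group): (8,X), (10,X), (15,X), (16,X), (17,X), (21,Y), (22,X), (27,Y), (33,Y), (40,Y)
ranks: 8->1, 10->2, 15->3, 16->4, 17->5, 21->6, 22->7, 27->8, 33->9, 40->10
Step 2: Rank sum for X: R1 = 1 + 2 + 3 + 4 + 5 + 7 = 22.
Step 3: U_X = R1 - n1(n1+1)/2 = 22 - 6*7/2 = 22 - 21 = 1.
       U_Y = n1*n2 - U_X = 24 - 1 = 23.
Step 4: No ties, so the exact null distribution of U (based on enumerating the C(10,6) = 210 equally likely rank assignments) gives the two-sided p-value.
Step 5: p-value = 0.019048; compare to alpha = 0.1. reject H0.

U_X = 1, p = 0.019048, reject H0 at alpha = 0.1.


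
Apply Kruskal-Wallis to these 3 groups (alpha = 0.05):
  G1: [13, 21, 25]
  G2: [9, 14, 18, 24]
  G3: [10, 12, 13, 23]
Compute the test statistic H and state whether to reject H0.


Step 1: Combine all N = 11 observations and assign midranks.
sorted (value, group, rank): (9,G2,1), (10,G3,2), (12,G3,3), (13,G1,4.5), (13,G3,4.5), (14,G2,6), (18,G2,7), (21,G1,8), (23,G3,9), (24,G2,10), (25,G1,11)
Step 2: Sum ranks within each group.
R_1 = 23.5 (n_1 = 3)
R_2 = 24 (n_2 = 4)
R_3 = 18.5 (n_3 = 4)
Step 3: H = 12/(N(N+1)) * sum(R_i^2/n_i) - 3(N+1)
     = 12/(11*12) * (23.5^2/3 + 24^2/4 + 18.5^2/4) - 3*12
     = 0.090909 * 413.646 - 36
     = 1.604167.
Step 4: Ties present; correction factor C = 1 - 6/(11^3 - 11) = 0.995455. Corrected H = 1.604167 / 0.995455 = 1.611492.
Step 5: Under H0, H ~ chi^2(2); p-value = 0.446755.
Step 6: alpha = 0.05. fail to reject H0.

H = 1.6115, df = 2, p = 0.446755, fail to reject H0.


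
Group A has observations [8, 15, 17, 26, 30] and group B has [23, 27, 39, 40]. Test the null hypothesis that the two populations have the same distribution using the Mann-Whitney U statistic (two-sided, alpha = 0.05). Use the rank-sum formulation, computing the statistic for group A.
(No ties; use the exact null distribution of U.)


Step 1: Combine and sort all 9 observations; assign midranks.
sorted (value, group): (8,X), (15,X), (17,X), (23,Y), (26,X), (27,Y), (30,X), (39,Y), (40,Y)
ranks: 8->1, 15->2, 17->3, 23->4, 26->5, 27->6, 30->7, 39->8, 40->9
Step 2: Rank sum for X: R1 = 1 + 2 + 3 + 5 + 7 = 18.
Step 3: U_X = R1 - n1(n1+1)/2 = 18 - 5*6/2 = 18 - 15 = 3.
       U_Y = n1*n2 - U_X = 20 - 3 = 17.
Step 4: No ties, so the exact null distribution of U (based on enumerating the C(9,5) = 126 equally likely rank assignments) gives the two-sided p-value.
Step 5: p-value = 0.111111; compare to alpha = 0.05. fail to reject H0.

U_X = 3, p = 0.111111, fail to reject H0 at alpha = 0.05.


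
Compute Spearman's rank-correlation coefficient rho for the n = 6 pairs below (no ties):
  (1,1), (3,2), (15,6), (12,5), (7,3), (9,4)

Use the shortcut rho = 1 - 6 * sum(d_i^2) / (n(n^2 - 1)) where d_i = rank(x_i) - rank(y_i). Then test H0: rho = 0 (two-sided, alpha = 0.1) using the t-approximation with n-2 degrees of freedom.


Step 1: Rank x and y separately (midranks; no ties here).
rank(x): 1->1, 3->2, 15->6, 12->5, 7->3, 9->4
rank(y): 1->1, 2->2, 6->6, 5->5, 3->3, 4->4
Step 2: d_i = R_x(i) - R_y(i); compute d_i^2.
  (1-1)^2=0, (2-2)^2=0, (6-6)^2=0, (5-5)^2=0, (3-3)^2=0, (4-4)^2=0
sum(d^2) = 0.
Step 3: rho = 1 - 6*0 / (6*(6^2 - 1)) = 1 - 0/210 = 1.000000.
Step 5: Two-sided p-value from the t-distribution with 4 df = 0.000000.
Step 6: alpha = 0.1. reject H0.

rho = 1.0000, p = 0.000000, reject H0 at alpha = 0.1.


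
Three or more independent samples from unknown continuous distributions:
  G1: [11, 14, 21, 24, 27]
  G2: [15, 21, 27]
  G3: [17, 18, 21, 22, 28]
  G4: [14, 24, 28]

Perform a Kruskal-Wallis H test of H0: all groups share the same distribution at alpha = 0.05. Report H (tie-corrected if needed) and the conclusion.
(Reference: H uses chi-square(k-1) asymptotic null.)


Step 1: Combine all N = 16 observations and assign midranks.
sorted (value, group, rank): (11,G1,1), (14,G1,2.5), (14,G4,2.5), (15,G2,4), (17,G3,5), (18,G3,6), (21,G1,8), (21,G2,8), (21,G3,8), (22,G3,10), (24,G1,11.5), (24,G4,11.5), (27,G1,13.5), (27,G2,13.5), (28,G3,15.5), (28,G4,15.5)
Step 2: Sum ranks within each group.
R_1 = 36.5 (n_1 = 5)
R_2 = 25.5 (n_2 = 3)
R_3 = 44.5 (n_3 = 5)
R_4 = 29.5 (n_4 = 3)
Step 3: H = 12/(N(N+1)) * sum(R_i^2/n_i) - 3(N+1)
     = 12/(16*17) * (36.5^2/5 + 25.5^2/3 + 44.5^2/5 + 29.5^2/3) - 3*17
     = 0.044118 * 1169.33 - 51
     = 0.588235.
Step 4: Ties present; correction factor C = 1 - 48/(16^3 - 16) = 0.988235. Corrected H = 0.588235 / 0.988235 = 0.595238.
Step 5: Under H0, H ~ chi^2(3); p-value = 0.897522.
Step 6: alpha = 0.05. fail to reject H0.

H = 0.5952, df = 3, p = 0.897522, fail to reject H0.


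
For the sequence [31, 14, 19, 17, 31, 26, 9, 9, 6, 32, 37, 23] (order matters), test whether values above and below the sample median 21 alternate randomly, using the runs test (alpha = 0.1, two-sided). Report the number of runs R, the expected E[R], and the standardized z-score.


Step 1: Compute median = 21; label A = above, B = below.
Labels in order: ABBBAABBBAAA  (n_A = 6, n_B = 6)
Step 2: Count runs R = 5.
Step 3: Under H0 (random ordering), E[R] = 2*n_A*n_B/(n_A+n_B) + 1 = 2*6*6/12 + 1 = 7.0000.
        Var[R] = 2*n_A*n_B*(2*n_A*n_B - n_A - n_B) / ((n_A+n_B)^2 * (n_A+n_B-1)) = 4320/1584 = 2.7273.
        SD[R] = 1.6514.
Step 4: Continuity-corrected z = (R + 0.5 - E[R]) / SD[R] = (5 + 0.5 - 7.0000) / 1.6514 = -0.9083.
Step 5: Two-sided p-value via normal approximation = 2*(1 - Phi(|z|)) = 0.363722.
Step 6: alpha = 0.1. fail to reject H0.

R = 5, z = -0.9083, p = 0.363722, fail to reject H0.


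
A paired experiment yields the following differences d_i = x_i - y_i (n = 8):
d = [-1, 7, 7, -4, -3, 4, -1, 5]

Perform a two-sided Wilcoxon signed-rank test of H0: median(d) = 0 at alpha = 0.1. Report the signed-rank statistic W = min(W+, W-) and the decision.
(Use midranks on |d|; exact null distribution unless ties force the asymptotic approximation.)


Step 1: Drop any zero differences (none here) and take |d_i|.
|d| = [1, 7, 7, 4, 3, 4, 1, 5]
Step 2: Midrank |d_i| (ties get averaged ranks).
ranks: |1|->1.5, |7|->7.5, |7|->7.5, |4|->4.5, |3|->3, |4|->4.5, |1|->1.5, |5|->6
Step 3: Attach original signs; sum ranks with positive sign and with negative sign.
W+ = 7.5 + 7.5 + 4.5 + 6 = 25.5
W- = 1.5 + 4.5 + 3 + 1.5 = 10.5
(Check: W+ + W- = 36 should equal n(n+1)/2 = 36.)
Step 4: Test statistic W = min(W+, W-) = 10.5.
Step 5: Ties in |d|, so use the tie-corrected normal approximation.
        E[W] = n(n+1)/4 = 8*9/4 = 18.
        Tie groups: |d|=1 (t=2), |d|=4 (t=2), |d|=7 (t=2); sum(t^3 - t) = 18.
        Var[W] = n(n+1)(2n+1)/24 - sum(t^3-t)/48 = 1224/24 - 18/48 = 50.625.
        z = (W - E[W]) / sqrt(Var[W]) = (10.5 - 18) / 7.1151 = -1.0541.
        Two-sided p = 2*Phi(z) = 0.291841.
Step 6: alpha = 0.1. fail to reject H0.

W+ = 25.5, W- = 10.5, W = min = 10.5, p = 0.291841, fail to reject H0.


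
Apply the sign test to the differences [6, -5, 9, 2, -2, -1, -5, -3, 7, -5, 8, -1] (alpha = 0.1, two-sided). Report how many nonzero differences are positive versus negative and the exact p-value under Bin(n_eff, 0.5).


Step 1: Discard zero differences. Original n = 12; n_eff = number of nonzero differences = 12.
Nonzero differences (with sign): +6, -5, +9, +2, -2, -1, -5, -3, +7, -5, +8, -1
Step 2: Count signs: positive = 5, negative = 7.
Step 3: Under H0: P(positive) = 0.5, so the number of positives S ~ Bin(12, 0.5).
Step 4: Two-sided exact p-value = sum of Bin(12,0.5) probabilities at or below the observed probability = 0.774414.
Step 5: alpha = 0.1. fail to reject H0.

n_eff = 12, pos = 5, neg = 7, p = 0.774414, fail to reject H0.


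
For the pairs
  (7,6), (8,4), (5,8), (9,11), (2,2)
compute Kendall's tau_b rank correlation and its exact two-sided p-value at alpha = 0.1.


Step 1: Enumerate the 10 unordered pairs (i,j) with i<j and classify each by sign(x_j-x_i) * sign(y_j-y_i).
  (1,2):dx=+1,dy=-2->D; (1,3):dx=-2,dy=+2->D; (1,4):dx=+2,dy=+5->C; (1,5):dx=-5,dy=-4->C
  (2,3):dx=-3,dy=+4->D; (2,4):dx=+1,dy=+7->C; (2,5):dx=-6,dy=-2->C; (3,4):dx=+4,dy=+3->C
  (3,5):dx=-3,dy=-6->C; (4,5):dx=-7,dy=-9->C
Step 2: C = 7, D = 3, total pairs = 10.
Step 3: tau = (C - D)/(n(n-1)/2) = (7 - 3)/10 = 0.400000.
Step 4: Exact two-sided p-value (enumerate n! = 120 permutations of y under H0): p = 0.483333.
Step 5: alpha = 0.1. fail to reject H0.

tau_b = 0.4000 (C=7, D=3), p = 0.483333, fail to reject H0.


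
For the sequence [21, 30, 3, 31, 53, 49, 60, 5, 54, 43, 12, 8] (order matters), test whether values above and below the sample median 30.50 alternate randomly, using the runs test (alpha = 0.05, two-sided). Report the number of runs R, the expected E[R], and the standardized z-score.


Step 1: Compute median = 30.50; label A = above, B = below.
Labels in order: BBBAAAABAABB  (n_A = 6, n_B = 6)
Step 2: Count runs R = 5.
Step 3: Under H0 (random ordering), E[R] = 2*n_A*n_B/(n_A+n_B) + 1 = 2*6*6/12 + 1 = 7.0000.
        Var[R] = 2*n_A*n_B*(2*n_A*n_B - n_A - n_B) / ((n_A+n_B)^2 * (n_A+n_B-1)) = 4320/1584 = 2.7273.
        SD[R] = 1.6514.
Step 4: Continuity-corrected z = (R + 0.5 - E[R]) / SD[R] = (5 + 0.5 - 7.0000) / 1.6514 = -0.9083.
Step 5: Two-sided p-value via normal approximation = 2*(1 - Phi(|z|)) = 0.363722.
Step 6: alpha = 0.05. fail to reject H0.

R = 5, z = -0.9083, p = 0.363722, fail to reject H0.


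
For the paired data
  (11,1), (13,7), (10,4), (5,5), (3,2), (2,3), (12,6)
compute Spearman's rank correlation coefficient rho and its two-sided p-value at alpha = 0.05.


Step 1: Rank x and y separately (midranks; no ties here).
rank(x): 11->5, 13->7, 10->4, 5->3, 3->2, 2->1, 12->6
rank(y): 1->1, 7->7, 4->4, 5->5, 2->2, 3->3, 6->6
Step 2: d_i = R_x(i) - R_y(i); compute d_i^2.
  (5-1)^2=16, (7-7)^2=0, (4-4)^2=0, (3-5)^2=4, (2-2)^2=0, (1-3)^2=4, (6-6)^2=0
sum(d^2) = 24.
Step 3: rho = 1 - 6*24 / (7*(7^2 - 1)) = 1 - 144/336 = 0.571429.
Step 4: Under H0, t = rho * sqrt((n-2)/(1-rho^2)) = 1.5570 ~ t(5).
Step 5: Two-sided p-value from the t-distribution with 5 df = 0.180202.
Step 6: alpha = 0.05. fail to reject H0.

rho = 0.5714, p = 0.180202, fail to reject H0 at alpha = 0.05.


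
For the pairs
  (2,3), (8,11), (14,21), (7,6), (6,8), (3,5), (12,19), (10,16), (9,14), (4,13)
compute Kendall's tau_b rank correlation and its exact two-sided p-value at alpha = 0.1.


Step 1: Enumerate the 45 unordered pairs (i,j) with i<j and classify each by sign(x_j-x_i) * sign(y_j-y_i).
  (1,2):dx=+6,dy=+8->C; (1,3):dx=+12,dy=+18->C; (1,4):dx=+5,dy=+3->C; (1,5):dx=+4,dy=+5->C
  (1,6):dx=+1,dy=+2->C; (1,7):dx=+10,dy=+16->C; (1,8):dx=+8,dy=+13->C; (1,9):dx=+7,dy=+11->C
  (1,10):dx=+2,dy=+10->C; (2,3):dx=+6,dy=+10->C; (2,4):dx=-1,dy=-5->C; (2,5):dx=-2,dy=-3->C
  (2,6):dx=-5,dy=-6->C; (2,7):dx=+4,dy=+8->C; (2,8):dx=+2,dy=+5->C; (2,9):dx=+1,dy=+3->C
  (2,10):dx=-4,dy=+2->D; (3,4):dx=-7,dy=-15->C; (3,5):dx=-8,dy=-13->C; (3,6):dx=-11,dy=-16->C
  (3,7):dx=-2,dy=-2->C; (3,8):dx=-4,dy=-5->C; (3,9):dx=-5,dy=-7->C; (3,10):dx=-10,dy=-8->C
  (4,5):dx=-1,dy=+2->D; (4,6):dx=-4,dy=-1->C; (4,7):dx=+5,dy=+13->C; (4,8):dx=+3,dy=+10->C
  (4,9):dx=+2,dy=+8->C; (4,10):dx=-3,dy=+7->D; (5,6):dx=-3,dy=-3->C; (5,7):dx=+6,dy=+11->C
  (5,8):dx=+4,dy=+8->C; (5,9):dx=+3,dy=+6->C; (5,10):dx=-2,dy=+5->D; (6,7):dx=+9,dy=+14->C
  (6,8):dx=+7,dy=+11->C; (6,9):dx=+6,dy=+9->C; (6,10):dx=+1,dy=+8->C; (7,8):dx=-2,dy=-3->C
  (7,9):dx=-3,dy=-5->C; (7,10):dx=-8,dy=-6->C; (8,9):dx=-1,dy=-2->C; (8,10):dx=-6,dy=-3->C
  (9,10):dx=-5,dy=-1->C
Step 2: C = 41, D = 4, total pairs = 45.
Step 3: tau = (C - D)/(n(n-1)/2) = (41 - 4)/45 = 0.822222.
Step 4: Exact two-sided p-value (enumerate n! = 3628800 permutations of y under H0): p = 0.000358.
Step 5: alpha = 0.1. reject H0.

tau_b = 0.8222 (C=41, D=4), p = 0.000358, reject H0.


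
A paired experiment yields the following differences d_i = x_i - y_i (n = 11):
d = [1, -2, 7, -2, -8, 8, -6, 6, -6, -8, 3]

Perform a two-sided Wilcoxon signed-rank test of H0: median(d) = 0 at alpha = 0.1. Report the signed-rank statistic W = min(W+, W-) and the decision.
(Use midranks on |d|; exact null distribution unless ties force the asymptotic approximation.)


Step 1: Drop any zero differences (none here) and take |d_i|.
|d| = [1, 2, 7, 2, 8, 8, 6, 6, 6, 8, 3]
Step 2: Midrank |d_i| (ties get averaged ranks).
ranks: |1|->1, |2|->2.5, |7|->8, |2|->2.5, |8|->10, |8|->10, |6|->6, |6|->6, |6|->6, |8|->10, |3|->4
Step 3: Attach original signs; sum ranks with positive sign and with negative sign.
W+ = 1 + 8 + 10 + 6 + 4 = 29
W- = 2.5 + 2.5 + 10 + 6 + 6 + 10 = 37
(Check: W+ + W- = 66 should equal n(n+1)/2 = 66.)
Step 4: Test statistic W = min(W+, W-) = 29.
Step 5: Ties in |d|, so use the tie-corrected normal approximation.
        E[W] = n(n+1)/4 = 11*12/4 = 33.
        Tie groups: |d|=2 (t=2), |d|=6 (t=3), |d|=8 (t=3); sum(t^3 - t) = 54.
        Var[W] = n(n+1)(2n+1)/24 - sum(t^3-t)/48 = 3036/24 - 54/48 = 125.375.
        z = (W - E[W]) / sqrt(Var[W]) = (29 - 33) / 11.1971 = -0.3572.
        Two-sided p = 2*Phi(z) = 0.720916.
Step 6: alpha = 0.1. fail to reject H0.

W+ = 29, W- = 37, W = min = 29, p = 0.720916, fail to reject H0.


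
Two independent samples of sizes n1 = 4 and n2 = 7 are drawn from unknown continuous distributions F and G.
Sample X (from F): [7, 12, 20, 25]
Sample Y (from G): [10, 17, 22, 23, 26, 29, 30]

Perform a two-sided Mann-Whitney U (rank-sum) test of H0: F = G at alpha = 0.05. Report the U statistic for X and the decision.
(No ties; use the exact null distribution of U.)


Step 1: Combine and sort all 11 observations; assign midranks.
sorted (value, group): (7,X), (10,Y), (12,X), (17,Y), (20,X), (22,Y), (23,Y), (25,X), (26,Y), (29,Y), (30,Y)
ranks: 7->1, 10->2, 12->3, 17->4, 20->5, 22->6, 23->7, 25->8, 26->9, 29->10, 30->11
Step 2: Rank sum for X: R1 = 1 + 3 + 5 + 8 = 17.
Step 3: U_X = R1 - n1(n1+1)/2 = 17 - 4*5/2 = 17 - 10 = 7.
       U_Y = n1*n2 - U_X = 28 - 7 = 21.
Step 4: No ties, so the exact null distribution of U (based on enumerating the C(11,4) = 330 equally likely rank assignments) gives the two-sided p-value.
Step 5: p-value = 0.230303; compare to alpha = 0.05. fail to reject H0.

U_X = 7, p = 0.230303, fail to reject H0 at alpha = 0.05.
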